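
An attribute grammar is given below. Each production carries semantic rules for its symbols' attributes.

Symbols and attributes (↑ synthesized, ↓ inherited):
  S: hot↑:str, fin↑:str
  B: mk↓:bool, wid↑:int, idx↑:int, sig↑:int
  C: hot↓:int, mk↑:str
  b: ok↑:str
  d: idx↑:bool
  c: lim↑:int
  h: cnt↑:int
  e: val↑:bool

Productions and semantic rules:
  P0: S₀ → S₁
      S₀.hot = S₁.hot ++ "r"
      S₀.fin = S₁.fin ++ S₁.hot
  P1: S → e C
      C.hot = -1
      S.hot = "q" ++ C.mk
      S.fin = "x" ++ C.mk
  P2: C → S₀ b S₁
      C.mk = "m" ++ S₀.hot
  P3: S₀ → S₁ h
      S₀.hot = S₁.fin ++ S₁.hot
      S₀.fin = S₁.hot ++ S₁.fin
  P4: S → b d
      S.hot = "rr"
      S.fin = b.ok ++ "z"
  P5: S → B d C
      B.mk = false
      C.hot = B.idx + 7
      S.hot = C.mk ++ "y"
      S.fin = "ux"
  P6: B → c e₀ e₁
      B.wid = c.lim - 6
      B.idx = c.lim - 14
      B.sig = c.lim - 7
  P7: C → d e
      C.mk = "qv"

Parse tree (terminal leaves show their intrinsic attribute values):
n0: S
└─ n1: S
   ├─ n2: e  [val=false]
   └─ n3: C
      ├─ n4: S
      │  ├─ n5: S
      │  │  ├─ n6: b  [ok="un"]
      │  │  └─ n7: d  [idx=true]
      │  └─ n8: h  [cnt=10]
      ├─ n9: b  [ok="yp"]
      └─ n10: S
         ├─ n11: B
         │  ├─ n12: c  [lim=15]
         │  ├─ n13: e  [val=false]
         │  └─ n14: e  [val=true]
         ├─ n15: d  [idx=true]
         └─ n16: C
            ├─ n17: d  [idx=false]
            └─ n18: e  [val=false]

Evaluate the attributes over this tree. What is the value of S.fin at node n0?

"xmunzrrqmunzrr"

1. n2.val = false  [terminal]
2. n3.hot = -1  [-1]
3. n6.ok = "un"  [terminal]
4. n7.idx = true  [terminal]
5. n5.hot = "rr"  ["rr"]
6. n5.fin = "unz"  [b.ok ++ "z"]
7. n8.cnt = 10  [terminal]
8. n4.hot = "unzrr"  [S₁.fin ++ S₁.hot]
9. n4.fin = "rrunz"  [S₁.hot ++ S₁.fin]
10. n9.ok = "yp"  [terminal]
11. n11.mk = false  [false]
12. n12.lim = 15  [terminal]
13. n13.val = false  [terminal]
14. n14.val = true  [terminal]
15. n11.wid = 9  [c.lim - 6]
16. n11.idx = 1  [c.lim - 14]
17. n11.sig = 8  [c.lim - 7]
18. n15.idx = true  [terminal]
19. n16.hot = 8  [B.idx + 7]
20. n17.idx = false  [terminal]
21. n18.val = false  [terminal]
22. n16.mk = "qv"  ["qv"]
23. n10.hot = "qvy"  [C.mk ++ "y"]
24. n10.fin = "ux"  ["ux"]
25. n3.mk = "munzrr"  ["m" ++ S₀.hot]
26. n1.hot = "qmunzrr"  ["q" ++ C.mk]
27. n1.fin = "xmunzrr"  ["x" ++ C.mk]
28. n0.hot = "qmunzrrr"  [S₁.hot ++ "r"]
29. n0.fin = "xmunzrrqmunzrr"  [S₁.fin ++ S₁.hot]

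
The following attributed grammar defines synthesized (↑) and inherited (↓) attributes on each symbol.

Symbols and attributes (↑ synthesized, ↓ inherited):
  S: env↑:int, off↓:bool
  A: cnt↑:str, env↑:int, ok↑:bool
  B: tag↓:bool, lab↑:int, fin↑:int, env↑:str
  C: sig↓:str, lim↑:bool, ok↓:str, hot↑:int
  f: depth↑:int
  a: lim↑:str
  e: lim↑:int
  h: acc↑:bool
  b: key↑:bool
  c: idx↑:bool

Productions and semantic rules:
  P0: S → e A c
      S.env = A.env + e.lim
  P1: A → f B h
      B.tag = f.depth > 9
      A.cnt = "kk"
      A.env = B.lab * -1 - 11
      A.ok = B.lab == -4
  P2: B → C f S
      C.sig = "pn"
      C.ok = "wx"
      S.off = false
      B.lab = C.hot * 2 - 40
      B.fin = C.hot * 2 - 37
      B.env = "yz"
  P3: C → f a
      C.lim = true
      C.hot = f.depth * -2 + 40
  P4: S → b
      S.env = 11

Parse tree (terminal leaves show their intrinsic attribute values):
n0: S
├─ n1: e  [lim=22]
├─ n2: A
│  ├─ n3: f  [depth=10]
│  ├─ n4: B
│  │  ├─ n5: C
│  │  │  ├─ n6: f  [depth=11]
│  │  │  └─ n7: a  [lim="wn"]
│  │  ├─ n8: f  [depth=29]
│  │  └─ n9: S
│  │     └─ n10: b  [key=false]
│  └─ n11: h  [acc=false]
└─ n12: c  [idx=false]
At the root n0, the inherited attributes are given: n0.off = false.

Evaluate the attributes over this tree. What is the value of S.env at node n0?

15

1. n0.off = false  [given at root]
2. n1.lim = 22  [terminal]
3. n3.depth = 10  [terminal]
4. n4.tag = true  [f.depth > 9]
5. n5.sig = "pn"  ["pn"]
6. n5.ok = "wx"  ["wx"]
7. n6.depth = 11  [terminal]
8. n7.lim = "wn"  [terminal]
9. n5.lim = true  [true]
10. n5.hot = 18  [f.depth * -2 + 40]
11. n8.depth = 29  [terminal]
12. n9.off = false  [false]
13. n10.key = false  [terminal]
14. n9.env = 11  [11]
15. n4.lab = -4  [C.hot * 2 - 40]
16. n4.fin = -1  [C.hot * 2 - 37]
17. n4.env = "yz"  ["yz"]
18. n11.acc = false  [terminal]
19. n2.cnt = "kk"  ["kk"]
20. n2.env = -7  [B.lab * -1 - 11]
21. n2.ok = true  [B.lab == -4]
22. n12.idx = false  [terminal]
23. n0.env = 15  [A.env + e.lim]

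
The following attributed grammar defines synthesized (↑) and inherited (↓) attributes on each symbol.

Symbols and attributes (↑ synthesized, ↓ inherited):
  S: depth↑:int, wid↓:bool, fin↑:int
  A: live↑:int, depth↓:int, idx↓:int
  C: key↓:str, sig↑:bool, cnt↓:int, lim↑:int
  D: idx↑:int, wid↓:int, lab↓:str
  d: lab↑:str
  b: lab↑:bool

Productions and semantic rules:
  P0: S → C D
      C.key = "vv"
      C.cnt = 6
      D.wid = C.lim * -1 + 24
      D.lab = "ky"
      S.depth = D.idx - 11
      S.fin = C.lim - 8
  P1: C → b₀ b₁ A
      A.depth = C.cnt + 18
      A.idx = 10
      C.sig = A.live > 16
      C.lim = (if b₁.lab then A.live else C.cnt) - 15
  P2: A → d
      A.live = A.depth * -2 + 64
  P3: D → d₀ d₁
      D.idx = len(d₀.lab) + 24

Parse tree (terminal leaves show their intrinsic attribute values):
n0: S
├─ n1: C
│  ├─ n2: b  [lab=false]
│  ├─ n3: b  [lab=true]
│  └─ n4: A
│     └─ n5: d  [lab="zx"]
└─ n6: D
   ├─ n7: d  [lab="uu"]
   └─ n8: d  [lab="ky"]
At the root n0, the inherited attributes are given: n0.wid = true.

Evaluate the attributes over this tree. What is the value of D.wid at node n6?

23

1. n0.wid = true  [given at root]
2. n1.key = "vv"  ["vv"]
3. n1.cnt = 6  [6]
4. n2.lab = false  [terminal]
5. n3.lab = true  [terminal]
6. n4.depth = 24  [C.cnt + 18]
7. n4.idx = 10  [10]
8. n5.lab = "zx"  [terminal]
9. n4.live = 16  [A.depth * -2 + 64]
10. n1.sig = false  [A.live > 16]
11. n1.lim = 1  [(if b₁.lab then A.live else C.cnt) - 15]
12. n6.wid = 23  [C.lim * -1 + 24]
13. n6.lab = "ky"  ["ky"]
14. n7.lab = "uu"  [terminal]
15. n8.lab = "ky"  [terminal]
16. n6.idx = 26  [len(d₀.lab) + 24]
17. n0.depth = 15  [D.idx - 11]
18. n0.fin = -7  [C.lim - 8]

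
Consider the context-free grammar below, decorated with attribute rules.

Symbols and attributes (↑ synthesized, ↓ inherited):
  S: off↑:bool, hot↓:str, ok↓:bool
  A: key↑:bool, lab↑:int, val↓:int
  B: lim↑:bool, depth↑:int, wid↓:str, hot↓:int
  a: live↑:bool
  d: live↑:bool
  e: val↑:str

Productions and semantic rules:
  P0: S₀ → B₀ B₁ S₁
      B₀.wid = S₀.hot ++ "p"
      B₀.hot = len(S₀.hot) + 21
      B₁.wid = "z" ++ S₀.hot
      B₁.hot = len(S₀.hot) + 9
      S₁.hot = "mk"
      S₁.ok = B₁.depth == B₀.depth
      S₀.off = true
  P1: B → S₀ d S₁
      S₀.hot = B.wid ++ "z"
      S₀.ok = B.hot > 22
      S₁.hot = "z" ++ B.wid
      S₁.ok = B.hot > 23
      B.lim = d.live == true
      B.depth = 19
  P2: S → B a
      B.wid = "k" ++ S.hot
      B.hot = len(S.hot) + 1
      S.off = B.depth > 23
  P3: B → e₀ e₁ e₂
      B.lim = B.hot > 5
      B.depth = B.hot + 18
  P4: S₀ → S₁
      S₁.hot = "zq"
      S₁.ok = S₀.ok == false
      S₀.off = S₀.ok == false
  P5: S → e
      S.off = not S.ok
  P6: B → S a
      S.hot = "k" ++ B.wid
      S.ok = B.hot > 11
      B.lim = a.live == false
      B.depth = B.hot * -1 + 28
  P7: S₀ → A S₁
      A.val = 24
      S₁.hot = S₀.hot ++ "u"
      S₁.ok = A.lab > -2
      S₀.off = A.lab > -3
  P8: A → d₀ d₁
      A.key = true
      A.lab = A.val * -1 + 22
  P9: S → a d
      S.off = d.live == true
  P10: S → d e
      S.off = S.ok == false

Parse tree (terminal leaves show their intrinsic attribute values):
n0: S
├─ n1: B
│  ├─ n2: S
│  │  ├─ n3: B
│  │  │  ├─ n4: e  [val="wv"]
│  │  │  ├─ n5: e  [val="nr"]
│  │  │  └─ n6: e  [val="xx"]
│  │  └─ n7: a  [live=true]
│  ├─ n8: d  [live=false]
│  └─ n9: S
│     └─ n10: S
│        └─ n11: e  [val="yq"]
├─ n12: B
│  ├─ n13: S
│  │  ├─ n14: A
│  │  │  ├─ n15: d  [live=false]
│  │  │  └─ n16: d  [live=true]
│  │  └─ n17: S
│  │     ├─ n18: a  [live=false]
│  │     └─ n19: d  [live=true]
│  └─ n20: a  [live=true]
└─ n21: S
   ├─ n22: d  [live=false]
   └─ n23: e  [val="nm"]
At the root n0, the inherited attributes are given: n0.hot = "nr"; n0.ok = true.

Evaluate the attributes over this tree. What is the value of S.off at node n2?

false

1. n0.hot = "nr"  [given at root]
2. n0.ok = true  [given at root]
3. n1.wid = "nrp"  [S₀.hot ++ "p"]
4. n1.hot = 23  [len(S₀.hot) + 21]
5. n2.hot = "nrpz"  [B.wid ++ "z"]
6. n2.ok = true  [B.hot > 22]
7. n3.wid = "knrpz"  ["k" ++ S.hot]
8. n3.hot = 5  [len(S.hot) + 1]
9. n4.val = "wv"  [terminal]
10. n5.val = "nr"  [terminal]
11. n6.val = "xx"  [terminal]
12. n3.lim = false  [B.hot > 5]
13. n3.depth = 23  [B.hot + 18]
14. n7.live = true  [terminal]
15. n2.off = false  [B.depth > 23]
16. n8.live = false  [terminal]
17. n9.hot = "znrp"  ["z" ++ B.wid]
18. n9.ok = false  [B.hot > 23]
19. n10.hot = "zq"  ["zq"]
20. n10.ok = true  [S₀.ok == false]
21. n11.val = "yq"  [terminal]
22. n10.off = false  [not S.ok]
23. n9.off = true  [S₀.ok == false]
24. n1.lim = false  [d.live == true]
25. n1.depth = 19  [19]
26. n12.wid = "znr"  ["z" ++ S₀.hot]
27. n12.hot = 11  [len(S₀.hot) + 9]
28. n13.hot = "kznr"  ["k" ++ B.wid]
29. n13.ok = false  [B.hot > 11]
30. n14.val = 24  [24]
31. n15.live = false  [terminal]
32. n16.live = true  [terminal]
33. n14.key = true  [true]
34. n14.lab = -2  [A.val * -1 + 22]
35. n17.hot = "kznru"  [S₀.hot ++ "u"]
36. n17.ok = false  [A.lab > -2]
37. n18.live = false  [terminal]
38. n19.live = true  [terminal]
39. n17.off = true  [d.live == true]
40. n13.off = true  [A.lab > -3]
41. n20.live = true  [terminal]
42. n12.lim = false  [a.live == false]
43. n12.depth = 17  [B.hot * -1 + 28]
44. n21.hot = "mk"  ["mk"]
45. n21.ok = false  [B₁.depth == B₀.depth]
46. n22.live = false  [terminal]
47. n23.val = "nm"  [terminal]
48. n21.off = true  [S.ok == false]
49. n0.off = true  [true]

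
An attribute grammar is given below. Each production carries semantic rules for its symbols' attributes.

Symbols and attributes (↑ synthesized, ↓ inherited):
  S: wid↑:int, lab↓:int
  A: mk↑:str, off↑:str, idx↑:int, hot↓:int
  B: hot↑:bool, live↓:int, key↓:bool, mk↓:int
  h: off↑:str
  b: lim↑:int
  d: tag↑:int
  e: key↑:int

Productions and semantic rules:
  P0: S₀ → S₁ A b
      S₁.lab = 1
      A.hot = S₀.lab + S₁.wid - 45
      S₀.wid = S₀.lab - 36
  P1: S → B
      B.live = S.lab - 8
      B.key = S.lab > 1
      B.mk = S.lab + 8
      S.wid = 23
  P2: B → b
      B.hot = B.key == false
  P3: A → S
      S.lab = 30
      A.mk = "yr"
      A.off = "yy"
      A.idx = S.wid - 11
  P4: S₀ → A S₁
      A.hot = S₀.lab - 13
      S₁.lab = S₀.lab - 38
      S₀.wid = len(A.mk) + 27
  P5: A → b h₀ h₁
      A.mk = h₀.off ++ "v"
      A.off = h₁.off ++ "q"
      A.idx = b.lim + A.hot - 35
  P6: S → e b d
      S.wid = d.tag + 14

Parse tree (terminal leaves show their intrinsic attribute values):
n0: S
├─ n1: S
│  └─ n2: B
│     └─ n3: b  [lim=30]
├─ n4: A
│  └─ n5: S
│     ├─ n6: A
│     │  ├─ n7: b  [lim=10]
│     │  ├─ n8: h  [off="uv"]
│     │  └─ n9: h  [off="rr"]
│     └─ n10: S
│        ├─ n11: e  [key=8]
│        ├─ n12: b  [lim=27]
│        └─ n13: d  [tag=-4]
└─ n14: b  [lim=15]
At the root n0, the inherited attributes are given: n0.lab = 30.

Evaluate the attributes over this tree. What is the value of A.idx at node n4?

19

1. n0.lab = 30  [given at root]
2. n1.lab = 1  [1]
3. n2.live = -7  [S.lab - 8]
4. n2.key = false  [S.lab > 1]
5. n2.mk = 9  [S.lab + 8]
6. n3.lim = 30  [terminal]
7. n2.hot = true  [B.key == false]
8. n1.wid = 23  [23]
9. n4.hot = 8  [S₀.lab + S₁.wid - 45]
10. n5.lab = 30  [30]
11. n6.hot = 17  [S₀.lab - 13]
12. n7.lim = 10  [terminal]
13. n8.off = "uv"  [terminal]
14. n9.off = "rr"  [terminal]
15. n6.mk = "uvv"  [h₀.off ++ "v"]
16. n6.off = "rrq"  [h₁.off ++ "q"]
17. n6.idx = -8  [b.lim + A.hot - 35]
18. n10.lab = -8  [S₀.lab - 38]
19. n11.key = 8  [terminal]
20. n12.lim = 27  [terminal]
21. n13.tag = -4  [terminal]
22. n10.wid = 10  [d.tag + 14]
23. n5.wid = 30  [len(A.mk) + 27]
24. n4.mk = "yr"  ["yr"]
25. n4.off = "yy"  ["yy"]
26. n4.idx = 19  [S.wid - 11]
27. n14.lim = 15  [terminal]
28. n0.wid = -6  [S₀.lab - 36]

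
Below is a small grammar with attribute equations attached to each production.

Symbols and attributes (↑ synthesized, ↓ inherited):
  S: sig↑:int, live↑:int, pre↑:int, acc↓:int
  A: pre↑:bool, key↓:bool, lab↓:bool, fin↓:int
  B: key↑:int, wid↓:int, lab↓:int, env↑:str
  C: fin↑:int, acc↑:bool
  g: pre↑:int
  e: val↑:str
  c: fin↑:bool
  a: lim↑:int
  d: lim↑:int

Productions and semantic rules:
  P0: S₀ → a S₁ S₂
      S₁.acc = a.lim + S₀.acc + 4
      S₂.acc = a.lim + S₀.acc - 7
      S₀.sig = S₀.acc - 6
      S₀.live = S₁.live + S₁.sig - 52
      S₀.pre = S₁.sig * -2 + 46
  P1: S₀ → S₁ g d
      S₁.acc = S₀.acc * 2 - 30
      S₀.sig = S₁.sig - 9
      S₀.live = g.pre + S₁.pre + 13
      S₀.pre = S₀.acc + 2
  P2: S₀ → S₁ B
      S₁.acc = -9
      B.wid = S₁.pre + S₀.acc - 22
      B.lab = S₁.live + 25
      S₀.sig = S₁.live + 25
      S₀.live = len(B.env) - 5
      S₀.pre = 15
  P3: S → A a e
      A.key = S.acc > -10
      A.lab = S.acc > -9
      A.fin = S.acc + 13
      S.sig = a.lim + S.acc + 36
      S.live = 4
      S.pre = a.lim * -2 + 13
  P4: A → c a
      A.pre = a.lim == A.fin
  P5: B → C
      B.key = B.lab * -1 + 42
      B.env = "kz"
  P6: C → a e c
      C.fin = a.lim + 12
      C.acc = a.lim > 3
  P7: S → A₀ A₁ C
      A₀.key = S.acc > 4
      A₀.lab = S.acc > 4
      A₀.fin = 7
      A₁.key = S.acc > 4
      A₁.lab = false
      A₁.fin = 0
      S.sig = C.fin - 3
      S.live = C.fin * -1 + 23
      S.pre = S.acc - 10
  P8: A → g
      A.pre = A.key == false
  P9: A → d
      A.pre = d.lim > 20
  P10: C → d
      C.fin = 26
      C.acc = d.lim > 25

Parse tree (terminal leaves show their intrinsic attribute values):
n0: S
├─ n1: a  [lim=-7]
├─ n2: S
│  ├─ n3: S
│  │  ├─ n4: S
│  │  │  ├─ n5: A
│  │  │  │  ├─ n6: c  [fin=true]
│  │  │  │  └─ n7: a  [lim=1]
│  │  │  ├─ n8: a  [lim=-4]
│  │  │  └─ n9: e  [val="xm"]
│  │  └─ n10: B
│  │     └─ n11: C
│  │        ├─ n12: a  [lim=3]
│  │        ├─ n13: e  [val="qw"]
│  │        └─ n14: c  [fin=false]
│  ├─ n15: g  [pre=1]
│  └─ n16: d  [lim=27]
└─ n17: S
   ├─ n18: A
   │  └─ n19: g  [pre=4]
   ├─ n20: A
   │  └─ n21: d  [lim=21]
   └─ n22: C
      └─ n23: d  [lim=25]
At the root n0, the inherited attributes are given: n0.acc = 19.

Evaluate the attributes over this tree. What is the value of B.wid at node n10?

1. n0.acc = 19  [given at root]
2. n1.lim = -7  [terminal]
3. n2.acc = 16  [a.lim + S₀.acc + 4]
4. n3.acc = 2  [S₀.acc * 2 - 30]
5. n4.acc = -9  [-9]
6. n5.key = true  [S.acc > -10]
7. n5.lab = false  [S.acc > -9]
8. n5.fin = 4  [S.acc + 13]
9. n6.fin = true  [terminal]
10. n7.lim = 1  [terminal]
11. n5.pre = false  [a.lim == A.fin]
12. n8.lim = -4  [terminal]
13. n9.val = "xm"  [terminal]
14. n4.sig = 23  [a.lim + S.acc + 36]
15. n4.live = 4  [4]
16. n4.pre = 21  [a.lim * -2 + 13]
17. n10.wid = 1  [S₁.pre + S₀.acc - 22]
18. n10.lab = 29  [S₁.live + 25]
19. n12.lim = 3  [terminal]
20. n13.val = "qw"  [terminal]
21. n14.fin = false  [terminal]
22. n11.fin = 15  [a.lim + 12]
23. n11.acc = false  [a.lim > 3]
24. n10.key = 13  [B.lab * -1 + 42]
25. n10.env = "kz"  ["kz"]
26. n3.sig = 29  [S₁.live + 25]
27. n3.live = -3  [len(B.env) - 5]
28. n3.pre = 15  [15]
29. n15.pre = 1  [terminal]
30. n16.lim = 27  [terminal]
31. n2.sig = 20  [S₁.sig - 9]
32. n2.live = 29  [g.pre + S₁.pre + 13]
33. n2.pre = 18  [S₀.acc + 2]
34. n17.acc = 5  [a.lim + S₀.acc - 7]
35. n18.key = true  [S.acc > 4]
36. n18.lab = true  [S.acc > 4]
37. n18.fin = 7  [7]
38. n19.pre = 4  [terminal]
39. n18.pre = false  [A.key == false]
40. n20.key = true  [S.acc > 4]
41. n20.lab = false  [false]
42. n20.fin = 0  [0]
43. n21.lim = 21  [terminal]
44. n20.pre = true  [d.lim > 20]
45. n23.lim = 25  [terminal]
46. n22.fin = 26  [26]
47. n22.acc = false  [d.lim > 25]
48. n17.sig = 23  [C.fin - 3]
49. n17.live = -3  [C.fin * -1 + 23]
50. n17.pre = -5  [S.acc - 10]
51. n0.sig = 13  [S₀.acc - 6]
52. n0.live = -3  [S₁.live + S₁.sig - 52]
53. n0.pre = 6  [S₁.sig * -2 + 46]

1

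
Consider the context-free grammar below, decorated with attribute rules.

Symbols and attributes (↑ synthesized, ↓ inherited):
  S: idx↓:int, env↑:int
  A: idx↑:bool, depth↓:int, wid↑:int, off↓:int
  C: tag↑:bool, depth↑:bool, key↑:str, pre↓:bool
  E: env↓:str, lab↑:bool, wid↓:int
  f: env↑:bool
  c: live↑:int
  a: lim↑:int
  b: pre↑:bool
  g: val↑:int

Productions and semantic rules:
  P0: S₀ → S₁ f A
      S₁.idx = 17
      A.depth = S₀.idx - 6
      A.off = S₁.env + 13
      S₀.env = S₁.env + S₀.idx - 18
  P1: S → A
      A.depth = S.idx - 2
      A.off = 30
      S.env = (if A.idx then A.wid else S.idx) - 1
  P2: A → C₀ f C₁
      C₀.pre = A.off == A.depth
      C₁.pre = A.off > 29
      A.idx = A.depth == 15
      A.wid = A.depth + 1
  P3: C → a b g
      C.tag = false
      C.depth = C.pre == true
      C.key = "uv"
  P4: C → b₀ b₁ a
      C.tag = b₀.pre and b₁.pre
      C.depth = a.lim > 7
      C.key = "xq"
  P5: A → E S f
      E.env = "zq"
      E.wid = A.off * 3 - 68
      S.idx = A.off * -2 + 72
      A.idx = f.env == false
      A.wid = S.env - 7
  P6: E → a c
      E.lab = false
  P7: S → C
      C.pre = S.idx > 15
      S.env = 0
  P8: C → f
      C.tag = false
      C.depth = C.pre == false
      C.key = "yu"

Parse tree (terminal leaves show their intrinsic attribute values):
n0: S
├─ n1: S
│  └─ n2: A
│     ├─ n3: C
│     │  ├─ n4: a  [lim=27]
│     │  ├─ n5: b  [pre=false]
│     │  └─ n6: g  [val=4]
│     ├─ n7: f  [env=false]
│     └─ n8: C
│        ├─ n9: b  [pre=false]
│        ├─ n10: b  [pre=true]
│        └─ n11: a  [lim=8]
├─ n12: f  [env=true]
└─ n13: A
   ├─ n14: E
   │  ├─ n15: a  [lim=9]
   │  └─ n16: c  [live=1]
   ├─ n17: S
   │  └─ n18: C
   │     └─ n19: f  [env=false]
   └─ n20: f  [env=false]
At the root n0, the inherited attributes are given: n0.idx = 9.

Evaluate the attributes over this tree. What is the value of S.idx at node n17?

1. n0.idx = 9  [given at root]
2. n1.idx = 17  [17]
3. n2.depth = 15  [S.idx - 2]
4. n2.off = 30  [30]
5. n3.pre = false  [A.off == A.depth]
6. n4.lim = 27  [terminal]
7. n5.pre = false  [terminal]
8. n6.val = 4  [terminal]
9. n3.tag = false  [false]
10. n3.depth = false  [C.pre == true]
11. n3.key = "uv"  ["uv"]
12. n7.env = false  [terminal]
13. n8.pre = true  [A.off > 29]
14. n9.pre = false  [terminal]
15. n10.pre = true  [terminal]
16. n11.lim = 8  [terminal]
17. n8.tag = false  [b₀.pre and b₁.pre]
18. n8.depth = true  [a.lim > 7]
19. n8.key = "xq"  ["xq"]
20. n2.idx = true  [A.depth == 15]
21. n2.wid = 16  [A.depth + 1]
22. n1.env = 15  [(if A.idx then A.wid else S.idx) - 1]
23. n12.env = true  [terminal]
24. n13.depth = 3  [S₀.idx - 6]
25. n13.off = 28  [S₁.env + 13]
26. n14.env = "zq"  ["zq"]
27. n14.wid = 16  [A.off * 3 - 68]
28. n15.lim = 9  [terminal]
29. n16.live = 1  [terminal]
30. n14.lab = false  [false]
31. n17.idx = 16  [A.off * -2 + 72]
32. n18.pre = true  [S.idx > 15]
33. n19.env = false  [terminal]
34. n18.tag = false  [false]
35. n18.depth = false  [C.pre == false]
36. n18.key = "yu"  ["yu"]
37. n17.env = 0  [0]
38. n20.env = false  [terminal]
39. n13.idx = true  [f.env == false]
40. n13.wid = -7  [S.env - 7]
41. n0.env = 6  [S₁.env + S₀.idx - 18]

16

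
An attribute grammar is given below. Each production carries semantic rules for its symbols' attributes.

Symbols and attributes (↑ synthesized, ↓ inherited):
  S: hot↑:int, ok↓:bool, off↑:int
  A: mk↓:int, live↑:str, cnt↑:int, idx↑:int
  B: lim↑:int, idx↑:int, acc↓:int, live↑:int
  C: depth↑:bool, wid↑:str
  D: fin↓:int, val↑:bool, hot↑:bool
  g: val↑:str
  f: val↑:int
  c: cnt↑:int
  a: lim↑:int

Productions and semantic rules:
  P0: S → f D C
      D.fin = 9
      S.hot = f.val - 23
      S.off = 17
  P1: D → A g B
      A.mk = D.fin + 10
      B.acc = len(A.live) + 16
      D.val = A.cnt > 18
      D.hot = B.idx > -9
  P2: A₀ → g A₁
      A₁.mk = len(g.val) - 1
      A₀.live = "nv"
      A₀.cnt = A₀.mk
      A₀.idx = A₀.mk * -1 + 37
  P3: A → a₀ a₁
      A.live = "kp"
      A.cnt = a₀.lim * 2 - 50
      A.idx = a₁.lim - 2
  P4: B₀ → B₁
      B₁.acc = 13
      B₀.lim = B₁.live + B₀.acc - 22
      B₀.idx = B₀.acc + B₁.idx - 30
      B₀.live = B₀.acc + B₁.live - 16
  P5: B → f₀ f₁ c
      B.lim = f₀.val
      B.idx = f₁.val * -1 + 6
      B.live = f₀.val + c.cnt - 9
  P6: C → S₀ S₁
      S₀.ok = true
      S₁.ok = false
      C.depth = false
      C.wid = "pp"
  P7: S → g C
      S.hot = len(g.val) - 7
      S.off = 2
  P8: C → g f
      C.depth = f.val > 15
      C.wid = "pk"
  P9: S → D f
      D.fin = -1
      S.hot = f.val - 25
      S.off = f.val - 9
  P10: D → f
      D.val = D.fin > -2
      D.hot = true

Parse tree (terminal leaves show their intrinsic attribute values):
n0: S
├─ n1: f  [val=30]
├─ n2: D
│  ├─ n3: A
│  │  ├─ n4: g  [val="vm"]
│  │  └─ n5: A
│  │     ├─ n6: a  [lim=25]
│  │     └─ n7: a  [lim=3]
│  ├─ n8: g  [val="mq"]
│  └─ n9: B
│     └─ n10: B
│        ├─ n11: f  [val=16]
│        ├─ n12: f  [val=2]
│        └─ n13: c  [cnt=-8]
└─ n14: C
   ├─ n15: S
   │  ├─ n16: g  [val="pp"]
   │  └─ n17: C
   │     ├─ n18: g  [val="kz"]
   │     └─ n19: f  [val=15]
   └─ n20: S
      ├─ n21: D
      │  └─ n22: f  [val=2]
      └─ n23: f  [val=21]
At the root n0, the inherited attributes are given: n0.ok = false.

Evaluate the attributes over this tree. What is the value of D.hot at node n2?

true

1. n0.ok = false  [given at root]
2. n1.val = 30  [terminal]
3. n2.fin = 9  [9]
4. n3.mk = 19  [D.fin + 10]
5. n4.val = "vm"  [terminal]
6. n5.mk = 1  [len(g.val) - 1]
7. n6.lim = 25  [terminal]
8. n7.lim = 3  [terminal]
9. n5.live = "kp"  ["kp"]
10. n5.cnt = 0  [a₀.lim * 2 - 50]
11. n5.idx = 1  [a₁.lim - 2]
12. n3.live = "nv"  ["nv"]
13. n3.cnt = 19  [A₀.mk]
14. n3.idx = 18  [A₀.mk * -1 + 37]
15. n8.val = "mq"  [terminal]
16. n9.acc = 18  [len(A.live) + 16]
17. n10.acc = 13  [13]
18. n11.val = 16  [terminal]
19. n12.val = 2  [terminal]
20. n13.cnt = -8  [terminal]
21. n10.lim = 16  [f₀.val]
22. n10.idx = 4  [f₁.val * -1 + 6]
23. n10.live = -1  [f₀.val + c.cnt - 9]
24. n9.lim = -5  [B₁.live + B₀.acc - 22]
25. n9.idx = -8  [B₀.acc + B₁.idx - 30]
26. n9.live = 1  [B₀.acc + B₁.live - 16]
27. n2.val = true  [A.cnt > 18]
28. n2.hot = true  [B.idx > -9]
29. n15.ok = true  [true]
30. n16.val = "pp"  [terminal]
31. n18.val = "kz"  [terminal]
32. n19.val = 15  [terminal]
33. n17.depth = false  [f.val > 15]
34. n17.wid = "pk"  ["pk"]
35. n15.hot = -5  [len(g.val) - 7]
36. n15.off = 2  [2]
37. n20.ok = false  [false]
38. n21.fin = -1  [-1]
39. n22.val = 2  [terminal]
40. n21.val = true  [D.fin > -2]
41. n21.hot = true  [true]
42. n23.val = 21  [terminal]
43. n20.hot = -4  [f.val - 25]
44. n20.off = 12  [f.val - 9]
45. n14.depth = false  [false]
46. n14.wid = "pp"  ["pp"]
47. n0.hot = 7  [f.val - 23]
48. n0.off = 17  [17]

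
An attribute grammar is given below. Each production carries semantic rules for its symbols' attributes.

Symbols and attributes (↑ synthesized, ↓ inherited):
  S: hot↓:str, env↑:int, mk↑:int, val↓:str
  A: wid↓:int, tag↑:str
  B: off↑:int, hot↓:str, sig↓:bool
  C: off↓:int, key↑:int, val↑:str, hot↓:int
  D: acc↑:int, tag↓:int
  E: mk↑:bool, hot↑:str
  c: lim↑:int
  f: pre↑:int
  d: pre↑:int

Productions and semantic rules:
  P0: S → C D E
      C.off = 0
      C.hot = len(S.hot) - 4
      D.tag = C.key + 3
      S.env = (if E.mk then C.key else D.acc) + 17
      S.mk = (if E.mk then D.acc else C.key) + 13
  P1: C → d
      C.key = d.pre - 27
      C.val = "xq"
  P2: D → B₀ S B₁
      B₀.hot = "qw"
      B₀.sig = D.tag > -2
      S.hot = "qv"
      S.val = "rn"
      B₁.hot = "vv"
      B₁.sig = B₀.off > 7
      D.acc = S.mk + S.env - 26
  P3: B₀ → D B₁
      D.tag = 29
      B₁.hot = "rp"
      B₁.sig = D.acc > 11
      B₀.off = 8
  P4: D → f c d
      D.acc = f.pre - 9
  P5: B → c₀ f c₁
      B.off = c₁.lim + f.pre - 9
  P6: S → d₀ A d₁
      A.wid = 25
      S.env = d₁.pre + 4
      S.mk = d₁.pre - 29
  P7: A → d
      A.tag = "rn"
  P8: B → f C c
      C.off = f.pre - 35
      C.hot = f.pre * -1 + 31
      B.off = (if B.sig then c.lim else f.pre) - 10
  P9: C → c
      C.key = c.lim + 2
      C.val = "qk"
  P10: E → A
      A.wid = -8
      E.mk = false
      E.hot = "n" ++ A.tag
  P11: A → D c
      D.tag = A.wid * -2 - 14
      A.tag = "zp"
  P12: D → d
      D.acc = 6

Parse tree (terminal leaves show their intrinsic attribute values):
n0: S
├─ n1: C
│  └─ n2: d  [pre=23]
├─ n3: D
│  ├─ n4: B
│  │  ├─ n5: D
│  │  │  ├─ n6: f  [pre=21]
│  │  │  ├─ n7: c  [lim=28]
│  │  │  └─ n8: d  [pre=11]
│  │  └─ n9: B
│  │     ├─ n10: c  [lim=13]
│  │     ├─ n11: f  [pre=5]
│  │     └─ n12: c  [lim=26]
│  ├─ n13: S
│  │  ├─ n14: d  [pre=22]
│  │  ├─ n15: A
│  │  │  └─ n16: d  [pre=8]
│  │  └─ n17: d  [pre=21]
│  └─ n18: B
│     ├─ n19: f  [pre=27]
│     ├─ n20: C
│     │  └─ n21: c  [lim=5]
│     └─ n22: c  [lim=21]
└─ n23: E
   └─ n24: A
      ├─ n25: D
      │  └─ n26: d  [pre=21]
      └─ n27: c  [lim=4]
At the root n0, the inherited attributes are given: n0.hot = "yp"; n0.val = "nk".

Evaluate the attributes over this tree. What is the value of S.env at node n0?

8

1. n0.hot = "yp"  [given at root]
2. n0.val = "nk"  [given at root]
3. n1.off = 0  [0]
4. n1.hot = -2  [len(S.hot) - 4]
5. n2.pre = 23  [terminal]
6. n1.key = -4  [d.pre - 27]
7. n1.val = "xq"  ["xq"]
8. n3.tag = -1  [C.key + 3]
9. n4.hot = "qw"  ["qw"]
10. n4.sig = true  [D.tag > -2]
11. n5.tag = 29  [29]
12. n6.pre = 21  [terminal]
13. n7.lim = 28  [terminal]
14. n8.pre = 11  [terminal]
15. n5.acc = 12  [f.pre - 9]
16. n9.hot = "rp"  ["rp"]
17. n9.sig = true  [D.acc > 11]
18. n10.lim = 13  [terminal]
19. n11.pre = 5  [terminal]
20. n12.lim = 26  [terminal]
21. n9.off = 22  [c₁.lim + f.pre - 9]
22. n4.off = 8  [8]
23. n13.hot = "qv"  ["qv"]
24. n13.val = "rn"  ["rn"]
25. n14.pre = 22  [terminal]
26. n15.wid = 25  [25]
27. n16.pre = 8  [terminal]
28. n15.tag = "rn"  ["rn"]
29. n17.pre = 21  [terminal]
30. n13.env = 25  [d₁.pre + 4]
31. n13.mk = -8  [d₁.pre - 29]
32. n18.hot = "vv"  ["vv"]
33. n18.sig = true  [B₀.off > 7]
34. n19.pre = 27  [terminal]
35. n20.off = -8  [f.pre - 35]
36. n20.hot = 4  [f.pre * -1 + 31]
37. n21.lim = 5  [terminal]
38. n20.key = 7  [c.lim + 2]
39. n20.val = "qk"  ["qk"]
40. n22.lim = 21  [terminal]
41. n18.off = 11  [(if B.sig then c.lim else f.pre) - 10]
42. n3.acc = -9  [S.mk + S.env - 26]
43. n24.wid = -8  [-8]
44. n25.tag = 2  [A.wid * -2 - 14]
45. n26.pre = 21  [terminal]
46. n25.acc = 6  [6]
47. n27.lim = 4  [terminal]
48. n24.tag = "zp"  ["zp"]
49. n23.mk = false  [false]
50. n23.hot = "nzp"  ["n" ++ A.tag]
51. n0.env = 8  [(if E.mk then C.key else D.acc) + 17]
52. n0.mk = 9  [(if E.mk then D.acc else C.key) + 13]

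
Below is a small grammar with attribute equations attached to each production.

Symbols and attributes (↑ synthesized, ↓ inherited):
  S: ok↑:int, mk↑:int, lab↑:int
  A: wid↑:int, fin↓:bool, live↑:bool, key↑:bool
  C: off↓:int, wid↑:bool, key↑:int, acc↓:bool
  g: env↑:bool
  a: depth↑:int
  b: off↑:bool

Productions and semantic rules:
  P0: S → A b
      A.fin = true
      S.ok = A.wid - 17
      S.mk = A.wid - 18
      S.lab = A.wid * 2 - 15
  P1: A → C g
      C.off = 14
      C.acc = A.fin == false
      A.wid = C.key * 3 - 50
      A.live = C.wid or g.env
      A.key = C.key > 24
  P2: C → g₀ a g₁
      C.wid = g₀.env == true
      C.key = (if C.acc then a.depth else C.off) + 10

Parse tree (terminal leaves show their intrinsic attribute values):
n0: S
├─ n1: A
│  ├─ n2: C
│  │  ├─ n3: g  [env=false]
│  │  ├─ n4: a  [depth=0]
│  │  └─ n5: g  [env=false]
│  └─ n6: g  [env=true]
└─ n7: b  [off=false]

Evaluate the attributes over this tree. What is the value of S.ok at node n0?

1. n1.fin = true  [true]
2. n2.off = 14  [14]
3. n2.acc = false  [A.fin == false]
4. n3.env = false  [terminal]
5. n4.depth = 0  [terminal]
6. n5.env = false  [terminal]
7. n2.wid = false  [g₀.env == true]
8. n2.key = 24  [(if C.acc then a.depth else C.off) + 10]
9. n6.env = true  [terminal]
10. n1.wid = 22  [C.key * 3 - 50]
11. n1.live = true  [C.wid or g.env]
12. n1.key = false  [C.key > 24]
13. n7.off = false  [terminal]
14. n0.ok = 5  [A.wid - 17]
15. n0.mk = 4  [A.wid - 18]
16. n0.lab = 29  [A.wid * 2 - 15]

5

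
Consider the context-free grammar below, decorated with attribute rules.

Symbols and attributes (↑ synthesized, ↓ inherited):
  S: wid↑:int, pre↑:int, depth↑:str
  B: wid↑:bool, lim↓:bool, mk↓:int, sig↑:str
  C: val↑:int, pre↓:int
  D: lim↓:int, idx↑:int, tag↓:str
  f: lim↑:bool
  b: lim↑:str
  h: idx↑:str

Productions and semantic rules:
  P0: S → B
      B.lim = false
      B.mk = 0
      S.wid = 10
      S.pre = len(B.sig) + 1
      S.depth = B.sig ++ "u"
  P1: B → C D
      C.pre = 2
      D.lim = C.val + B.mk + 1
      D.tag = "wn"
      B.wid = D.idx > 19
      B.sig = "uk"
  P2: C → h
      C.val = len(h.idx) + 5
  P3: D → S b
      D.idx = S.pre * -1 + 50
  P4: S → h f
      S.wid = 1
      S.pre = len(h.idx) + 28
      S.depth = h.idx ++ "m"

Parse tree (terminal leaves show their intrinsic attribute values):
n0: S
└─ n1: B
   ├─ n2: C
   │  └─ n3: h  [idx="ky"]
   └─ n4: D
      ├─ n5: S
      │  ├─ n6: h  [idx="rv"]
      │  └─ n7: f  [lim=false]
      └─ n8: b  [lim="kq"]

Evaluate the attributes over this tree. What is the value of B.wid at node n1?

1. n1.lim = false  [false]
2. n1.mk = 0  [0]
3. n2.pre = 2  [2]
4. n3.idx = "ky"  [terminal]
5. n2.val = 7  [len(h.idx) + 5]
6. n4.lim = 8  [C.val + B.mk + 1]
7. n4.tag = "wn"  ["wn"]
8. n6.idx = "rv"  [terminal]
9. n7.lim = false  [terminal]
10. n5.wid = 1  [1]
11. n5.pre = 30  [len(h.idx) + 28]
12. n5.depth = "rvm"  [h.idx ++ "m"]
13. n8.lim = "kq"  [terminal]
14. n4.idx = 20  [S.pre * -1 + 50]
15. n1.wid = true  [D.idx > 19]
16. n1.sig = "uk"  ["uk"]
17. n0.wid = 10  [10]
18. n0.pre = 3  [len(B.sig) + 1]
19. n0.depth = "uku"  [B.sig ++ "u"]

true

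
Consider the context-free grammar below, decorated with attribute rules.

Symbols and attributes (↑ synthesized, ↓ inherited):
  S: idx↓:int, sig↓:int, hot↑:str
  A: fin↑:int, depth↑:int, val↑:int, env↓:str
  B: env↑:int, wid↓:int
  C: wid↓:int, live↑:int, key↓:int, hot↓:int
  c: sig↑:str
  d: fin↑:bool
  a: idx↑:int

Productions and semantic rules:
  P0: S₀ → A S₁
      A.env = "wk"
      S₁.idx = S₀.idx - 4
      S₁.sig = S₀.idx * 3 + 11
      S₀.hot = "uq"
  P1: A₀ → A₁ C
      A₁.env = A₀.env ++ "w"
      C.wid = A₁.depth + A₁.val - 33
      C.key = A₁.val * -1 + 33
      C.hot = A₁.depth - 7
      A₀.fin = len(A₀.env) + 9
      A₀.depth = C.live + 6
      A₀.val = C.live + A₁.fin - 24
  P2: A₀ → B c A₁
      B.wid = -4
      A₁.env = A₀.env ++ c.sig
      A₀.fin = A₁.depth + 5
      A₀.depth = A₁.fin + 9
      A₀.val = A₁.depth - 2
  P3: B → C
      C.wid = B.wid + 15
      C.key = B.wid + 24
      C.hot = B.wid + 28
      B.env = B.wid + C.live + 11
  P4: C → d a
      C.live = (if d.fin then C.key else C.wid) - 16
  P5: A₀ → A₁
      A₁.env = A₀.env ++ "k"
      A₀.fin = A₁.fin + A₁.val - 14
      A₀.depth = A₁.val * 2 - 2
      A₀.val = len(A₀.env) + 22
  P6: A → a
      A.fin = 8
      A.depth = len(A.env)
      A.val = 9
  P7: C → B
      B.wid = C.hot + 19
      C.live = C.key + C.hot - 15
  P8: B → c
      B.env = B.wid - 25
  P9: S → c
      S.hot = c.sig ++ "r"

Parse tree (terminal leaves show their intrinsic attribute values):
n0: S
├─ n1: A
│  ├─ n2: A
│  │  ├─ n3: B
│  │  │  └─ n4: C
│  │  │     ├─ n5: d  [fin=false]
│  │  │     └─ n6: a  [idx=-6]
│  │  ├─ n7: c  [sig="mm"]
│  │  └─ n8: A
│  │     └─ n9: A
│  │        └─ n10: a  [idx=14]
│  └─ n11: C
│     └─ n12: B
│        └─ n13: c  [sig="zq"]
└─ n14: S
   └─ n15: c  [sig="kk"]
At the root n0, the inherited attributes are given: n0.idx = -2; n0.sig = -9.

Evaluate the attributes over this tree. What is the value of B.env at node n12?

-1

1. n0.idx = -2  [given at root]
2. n0.sig = -9  [given at root]
3. n1.env = "wk"  ["wk"]
4. n2.env = "wkw"  [A₀.env ++ "w"]
5. n3.wid = -4  [-4]
6. n4.wid = 11  [B.wid + 15]
7. n4.key = 20  [B.wid + 24]
8. n4.hot = 24  [B.wid + 28]
9. n5.fin = false  [terminal]
10. n6.idx = -6  [terminal]
11. n4.live = -5  [(if d.fin then C.key else C.wid) - 16]
12. n3.env = 2  [B.wid + C.live + 11]
13. n7.sig = "mm"  [terminal]
14. n8.env = "wkwmm"  [A₀.env ++ c.sig]
15. n9.env = "wkwmmk"  [A₀.env ++ "k"]
16. n10.idx = 14  [terminal]
17. n9.fin = 8  [8]
18. n9.depth = 6  [len(A.env)]
19. n9.val = 9  [9]
20. n8.fin = 3  [A₁.fin + A₁.val - 14]
21. n8.depth = 16  [A₁.val * 2 - 2]
22. n8.val = 27  [len(A₀.env) + 22]
23. n2.fin = 21  [A₁.depth + 5]
24. n2.depth = 12  [A₁.fin + 9]
25. n2.val = 14  [A₁.depth - 2]
26. n11.wid = -7  [A₁.depth + A₁.val - 33]
27. n11.key = 19  [A₁.val * -1 + 33]
28. n11.hot = 5  [A₁.depth - 7]
29. n12.wid = 24  [C.hot + 19]
30. n13.sig = "zq"  [terminal]
31. n12.env = -1  [B.wid - 25]
32. n11.live = 9  [C.key + C.hot - 15]
33. n1.fin = 11  [len(A₀.env) + 9]
34. n1.depth = 15  [C.live + 6]
35. n1.val = 6  [C.live + A₁.fin - 24]
36. n14.idx = -6  [S₀.idx - 4]
37. n14.sig = 5  [S₀.idx * 3 + 11]
38. n15.sig = "kk"  [terminal]
39. n14.hot = "kkr"  [c.sig ++ "r"]
40. n0.hot = "uq"  ["uq"]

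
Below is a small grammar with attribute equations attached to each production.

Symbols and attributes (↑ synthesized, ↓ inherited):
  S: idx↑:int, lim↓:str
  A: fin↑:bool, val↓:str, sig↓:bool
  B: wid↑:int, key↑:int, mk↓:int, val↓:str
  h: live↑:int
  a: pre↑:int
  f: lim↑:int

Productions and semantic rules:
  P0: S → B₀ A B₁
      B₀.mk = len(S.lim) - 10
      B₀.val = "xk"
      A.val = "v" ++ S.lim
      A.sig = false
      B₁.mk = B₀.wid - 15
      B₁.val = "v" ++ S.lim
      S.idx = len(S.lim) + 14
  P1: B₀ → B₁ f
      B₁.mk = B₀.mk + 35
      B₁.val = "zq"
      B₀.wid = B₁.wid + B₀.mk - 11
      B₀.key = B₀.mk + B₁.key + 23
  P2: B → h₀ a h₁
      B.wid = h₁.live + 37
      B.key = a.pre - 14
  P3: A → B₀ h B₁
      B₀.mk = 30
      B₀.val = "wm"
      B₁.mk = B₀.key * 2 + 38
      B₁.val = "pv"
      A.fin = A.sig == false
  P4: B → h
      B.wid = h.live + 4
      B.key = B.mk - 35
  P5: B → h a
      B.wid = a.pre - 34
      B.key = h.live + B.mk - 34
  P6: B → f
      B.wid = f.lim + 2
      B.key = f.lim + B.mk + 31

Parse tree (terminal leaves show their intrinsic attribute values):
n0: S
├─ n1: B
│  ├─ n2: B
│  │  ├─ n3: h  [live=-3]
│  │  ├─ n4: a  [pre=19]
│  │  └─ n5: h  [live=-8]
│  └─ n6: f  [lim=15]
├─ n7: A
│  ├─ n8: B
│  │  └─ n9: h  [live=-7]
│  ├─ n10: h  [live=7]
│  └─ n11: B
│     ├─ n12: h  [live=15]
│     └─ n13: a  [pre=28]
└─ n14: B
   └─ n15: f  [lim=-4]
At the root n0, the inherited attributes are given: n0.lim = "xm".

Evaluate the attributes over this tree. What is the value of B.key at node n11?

1. n0.lim = "xm"  [given at root]
2. n1.mk = -8  [len(S.lim) - 10]
3. n1.val = "xk"  ["xk"]
4. n2.mk = 27  [B₀.mk + 35]
5. n2.val = "zq"  ["zq"]
6. n3.live = -3  [terminal]
7. n4.pre = 19  [terminal]
8. n5.live = -8  [terminal]
9. n2.wid = 29  [h₁.live + 37]
10. n2.key = 5  [a.pre - 14]
11. n6.lim = 15  [terminal]
12. n1.wid = 10  [B₁.wid + B₀.mk - 11]
13. n1.key = 20  [B₀.mk + B₁.key + 23]
14. n7.val = "vxm"  ["v" ++ S.lim]
15. n7.sig = false  [false]
16. n8.mk = 30  [30]
17. n8.val = "wm"  ["wm"]
18. n9.live = -7  [terminal]
19. n8.wid = -3  [h.live + 4]
20. n8.key = -5  [B.mk - 35]
21. n10.live = 7  [terminal]
22. n11.mk = 28  [B₀.key * 2 + 38]
23. n11.val = "pv"  ["pv"]
24. n12.live = 15  [terminal]
25. n13.pre = 28  [terminal]
26. n11.wid = -6  [a.pre - 34]
27. n11.key = 9  [h.live + B.mk - 34]
28. n7.fin = true  [A.sig == false]
29. n14.mk = -5  [B₀.wid - 15]
30. n14.val = "vxm"  ["v" ++ S.lim]
31. n15.lim = -4  [terminal]
32. n14.wid = -2  [f.lim + 2]
33. n14.key = 22  [f.lim + B.mk + 31]
34. n0.idx = 16  [len(S.lim) + 14]

9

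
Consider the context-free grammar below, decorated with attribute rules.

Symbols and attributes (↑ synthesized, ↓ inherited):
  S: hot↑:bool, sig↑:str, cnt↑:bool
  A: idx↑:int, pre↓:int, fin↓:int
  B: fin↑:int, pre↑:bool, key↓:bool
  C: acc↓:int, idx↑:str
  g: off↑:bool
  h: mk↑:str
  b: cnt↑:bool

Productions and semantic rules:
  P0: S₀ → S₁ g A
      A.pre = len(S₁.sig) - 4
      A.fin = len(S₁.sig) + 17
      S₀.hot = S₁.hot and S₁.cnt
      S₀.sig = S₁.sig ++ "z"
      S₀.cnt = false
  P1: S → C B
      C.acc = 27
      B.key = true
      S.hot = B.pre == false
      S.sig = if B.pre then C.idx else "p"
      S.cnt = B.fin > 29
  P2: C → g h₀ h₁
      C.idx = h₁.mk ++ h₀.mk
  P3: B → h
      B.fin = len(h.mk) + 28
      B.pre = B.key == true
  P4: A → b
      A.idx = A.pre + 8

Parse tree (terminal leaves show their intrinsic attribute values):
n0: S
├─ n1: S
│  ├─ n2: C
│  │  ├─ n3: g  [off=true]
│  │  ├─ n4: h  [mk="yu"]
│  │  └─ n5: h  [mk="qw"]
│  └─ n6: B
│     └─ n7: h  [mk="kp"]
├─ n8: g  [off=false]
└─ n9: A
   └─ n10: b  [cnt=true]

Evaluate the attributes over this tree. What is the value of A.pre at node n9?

1. n2.acc = 27  [27]
2. n3.off = true  [terminal]
3. n4.mk = "yu"  [terminal]
4. n5.mk = "qw"  [terminal]
5. n2.idx = "qwyu"  [h₁.mk ++ h₀.mk]
6. n6.key = true  [true]
7. n7.mk = "kp"  [terminal]
8. n6.fin = 30  [len(h.mk) + 28]
9. n6.pre = true  [B.key == true]
10. n1.hot = false  [B.pre == false]
11. n1.sig = "qwyu"  [if B.pre then C.idx else "p"]
12. n1.cnt = true  [B.fin > 29]
13. n8.off = false  [terminal]
14. n9.pre = 0  [len(S₁.sig) - 4]
15. n9.fin = 21  [len(S₁.sig) + 17]
16. n10.cnt = true  [terminal]
17. n9.idx = 8  [A.pre + 8]
18. n0.hot = false  [S₁.hot and S₁.cnt]
19. n0.sig = "qwyuz"  [S₁.sig ++ "z"]
20. n0.cnt = false  [false]

0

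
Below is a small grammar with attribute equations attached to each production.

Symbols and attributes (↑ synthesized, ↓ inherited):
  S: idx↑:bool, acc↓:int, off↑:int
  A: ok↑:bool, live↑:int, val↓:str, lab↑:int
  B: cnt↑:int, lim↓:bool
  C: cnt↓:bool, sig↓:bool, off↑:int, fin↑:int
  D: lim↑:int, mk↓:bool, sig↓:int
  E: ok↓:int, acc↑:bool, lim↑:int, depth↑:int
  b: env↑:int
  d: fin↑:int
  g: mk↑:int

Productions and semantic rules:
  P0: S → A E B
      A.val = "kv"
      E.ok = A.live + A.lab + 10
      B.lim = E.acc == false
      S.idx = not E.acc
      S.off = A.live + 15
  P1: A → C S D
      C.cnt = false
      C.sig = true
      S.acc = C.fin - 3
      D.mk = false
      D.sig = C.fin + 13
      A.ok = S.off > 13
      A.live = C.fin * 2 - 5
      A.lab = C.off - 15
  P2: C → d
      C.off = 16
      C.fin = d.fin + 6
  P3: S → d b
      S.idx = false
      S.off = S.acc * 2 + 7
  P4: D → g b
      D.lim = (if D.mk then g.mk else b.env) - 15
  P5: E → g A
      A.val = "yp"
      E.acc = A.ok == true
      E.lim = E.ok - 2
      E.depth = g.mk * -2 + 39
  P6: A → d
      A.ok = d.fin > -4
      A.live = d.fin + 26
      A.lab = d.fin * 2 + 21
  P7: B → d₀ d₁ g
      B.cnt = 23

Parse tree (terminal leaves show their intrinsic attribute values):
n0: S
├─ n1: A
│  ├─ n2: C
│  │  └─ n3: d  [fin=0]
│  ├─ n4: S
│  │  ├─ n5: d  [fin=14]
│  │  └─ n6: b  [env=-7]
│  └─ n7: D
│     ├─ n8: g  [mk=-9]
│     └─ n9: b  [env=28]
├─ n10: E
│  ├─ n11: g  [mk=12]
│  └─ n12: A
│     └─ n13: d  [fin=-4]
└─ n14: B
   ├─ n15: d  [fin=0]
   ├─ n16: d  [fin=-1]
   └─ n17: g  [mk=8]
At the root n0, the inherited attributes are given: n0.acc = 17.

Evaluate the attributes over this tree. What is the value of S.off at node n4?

1. n0.acc = 17  [given at root]
2. n1.val = "kv"  ["kv"]
3. n2.cnt = false  [false]
4. n2.sig = true  [true]
5. n3.fin = 0  [terminal]
6. n2.off = 16  [16]
7. n2.fin = 6  [d.fin + 6]
8. n4.acc = 3  [C.fin - 3]
9. n5.fin = 14  [terminal]
10. n6.env = -7  [terminal]
11. n4.idx = false  [false]
12. n4.off = 13  [S.acc * 2 + 7]
13. n7.mk = false  [false]
14. n7.sig = 19  [C.fin + 13]
15. n8.mk = -9  [terminal]
16. n9.env = 28  [terminal]
17. n7.lim = 13  [(if D.mk then g.mk else b.env) - 15]
18. n1.ok = false  [S.off > 13]
19. n1.live = 7  [C.fin * 2 - 5]
20. n1.lab = 1  [C.off - 15]
21. n10.ok = 18  [A.live + A.lab + 10]
22. n11.mk = 12  [terminal]
23. n12.val = "yp"  ["yp"]
24. n13.fin = -4  [terminal]
25. n12.ok = false  [d.fin > -4]
26. n12.live = 22  [d.fin + 26]
27. n12.lab = 13  [d.fin * 2 + 21]
28. n10.acc = false  [A.ok == true]
29. n10.lim = 16  [E.ok - 2]
30. n10.depth = 15  [g.mk * -2 + 39]
31. n14.lim = true  [E.acc == false]
32. n15.fin = 0  [terminal]
33. n16.fin = -1  [terminal]
34. n17.mk = 8  [terminal]
35. n14.cnt = 23  [23]
36. n0.idx = true  [not E.acc]
37. n0.off = 22  [A.live + 15]

13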